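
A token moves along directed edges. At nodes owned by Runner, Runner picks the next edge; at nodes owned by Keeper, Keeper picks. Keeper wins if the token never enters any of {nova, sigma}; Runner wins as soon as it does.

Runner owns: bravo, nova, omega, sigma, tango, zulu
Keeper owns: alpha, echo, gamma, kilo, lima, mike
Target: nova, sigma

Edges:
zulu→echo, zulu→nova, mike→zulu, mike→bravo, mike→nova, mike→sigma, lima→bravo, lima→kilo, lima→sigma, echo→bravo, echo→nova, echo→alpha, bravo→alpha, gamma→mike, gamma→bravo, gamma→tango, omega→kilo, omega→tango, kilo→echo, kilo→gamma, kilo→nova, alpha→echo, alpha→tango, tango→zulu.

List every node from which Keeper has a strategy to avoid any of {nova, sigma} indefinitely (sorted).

alpha, bravo, echo, gamma, kilo, lima, mike

A0 = {nova, sigma}
A1: add {zulu} — zulu (Runner) has zulu→nova.
A2: add {tango} — tango (Runner) has tango→zulu.
A3: add {omega} — omega (Runner) has omega→tango.
A4 = A3; e.g. mike (Keeper) can still go to bravo. Fixed point.
Runner's attractor = {nova, omega, sigma, tango, zulu}; Keeper avoids the target exactly from the complement.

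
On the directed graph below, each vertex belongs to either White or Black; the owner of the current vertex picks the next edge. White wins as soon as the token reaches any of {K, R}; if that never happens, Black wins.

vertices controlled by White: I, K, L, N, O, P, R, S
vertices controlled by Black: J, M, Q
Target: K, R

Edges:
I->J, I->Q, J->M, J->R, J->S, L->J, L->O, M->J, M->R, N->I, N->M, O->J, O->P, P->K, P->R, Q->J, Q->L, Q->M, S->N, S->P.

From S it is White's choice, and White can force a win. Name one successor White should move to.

P

A0 = {K, R}
A1: add {P} — P (White) has P→K.
A2: add {O, S} — O (White) has O→P; S (White) has S→P.
A3: add {L} — L (White) has L→O.
A4 = A3; e.g. I (White) has no edge into A3. Fixed point.
From S, successor P is in the attractor (rank 1); the other successor N is not.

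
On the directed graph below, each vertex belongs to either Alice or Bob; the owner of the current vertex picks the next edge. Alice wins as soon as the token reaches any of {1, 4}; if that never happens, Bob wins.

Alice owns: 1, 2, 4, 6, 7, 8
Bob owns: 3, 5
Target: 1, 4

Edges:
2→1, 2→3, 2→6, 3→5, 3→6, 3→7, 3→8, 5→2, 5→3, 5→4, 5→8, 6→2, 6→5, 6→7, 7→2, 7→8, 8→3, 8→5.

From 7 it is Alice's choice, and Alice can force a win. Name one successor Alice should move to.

2

A0 = {1, 4}
A1: add {2} — 2 (Alice) has 2→1.
A2: add {6, 7} — 6 (Alice) has 6→2; 7 (Alice) has 7→2.
A3 = A2; e.g. 3 (Bob) can still go to 5. Fixed point.
From 7, successor 2 is in the attractor (rank 1); the other successor 8 is not.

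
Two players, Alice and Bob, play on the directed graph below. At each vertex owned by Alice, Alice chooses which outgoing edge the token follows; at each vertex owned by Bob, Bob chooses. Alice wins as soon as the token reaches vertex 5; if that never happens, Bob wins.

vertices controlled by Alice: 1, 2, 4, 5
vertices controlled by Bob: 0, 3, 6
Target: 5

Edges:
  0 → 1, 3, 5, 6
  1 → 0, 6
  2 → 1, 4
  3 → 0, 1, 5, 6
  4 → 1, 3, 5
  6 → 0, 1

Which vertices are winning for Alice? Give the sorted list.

A0 = {5}
A1: add {4} — 4 (Alice) has 4→5.
A2: add {2} — 2 (Alice) has 2→4.
A3 = A2; e.g. 0 (Bob) can still go to 1. Fixed point.
Alice's winning region = {2, 4, 5}.

2, 4, 5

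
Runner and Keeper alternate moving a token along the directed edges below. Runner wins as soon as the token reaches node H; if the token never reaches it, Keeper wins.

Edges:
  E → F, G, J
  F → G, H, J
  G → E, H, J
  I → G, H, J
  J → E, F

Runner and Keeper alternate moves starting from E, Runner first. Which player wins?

Track states (vertex, player-to-move).
A0 = {(H,Runner), (H,Keeper)}
A1: add {(F,Runner), (G,Runner), (I,Runner)}.
A2 = A1; e.g. (E,Runner) stays out. (E,Runner) never enters ⇒ Keeper avoids the target.

Keeper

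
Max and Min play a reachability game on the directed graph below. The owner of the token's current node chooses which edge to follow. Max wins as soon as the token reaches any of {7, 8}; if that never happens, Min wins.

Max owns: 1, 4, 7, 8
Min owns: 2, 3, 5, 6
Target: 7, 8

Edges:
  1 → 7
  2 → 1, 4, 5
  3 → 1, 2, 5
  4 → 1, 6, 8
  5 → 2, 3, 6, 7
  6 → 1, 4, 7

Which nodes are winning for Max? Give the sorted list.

A0 = {7, 8}
A1: add {1, 4} — 1 (Max) has 1→7; 4 (Max) has 4→8.
A2: add {6} — 6 (Min): all of {1, 4, 7} already in.
A3 = A2; e.g. 2 (Min) can still go to 5. Fixed point.
Max's winning region = {1, 4, 6, 7, 8}.

1, 4, 6, 7, 8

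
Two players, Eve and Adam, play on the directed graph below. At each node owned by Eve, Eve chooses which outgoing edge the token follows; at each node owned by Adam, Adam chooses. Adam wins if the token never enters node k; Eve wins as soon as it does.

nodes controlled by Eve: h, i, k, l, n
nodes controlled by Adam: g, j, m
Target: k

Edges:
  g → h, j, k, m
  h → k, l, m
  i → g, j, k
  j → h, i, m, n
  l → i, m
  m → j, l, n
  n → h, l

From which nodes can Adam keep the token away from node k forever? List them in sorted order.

A0 = {k}
A1: add {h, i} — h (Eve) has h→k; i (Eve) has i→k.
A2: add {l, n} — l (Eve) has l→i; n (Eve) has n→h.
A3 = A2; e.g. g (Adam) can still go to j. Fixed point.
Eve's attractor = {h, i, k, l, n}; Adam avoids the target exactly from the complement.

g, j, m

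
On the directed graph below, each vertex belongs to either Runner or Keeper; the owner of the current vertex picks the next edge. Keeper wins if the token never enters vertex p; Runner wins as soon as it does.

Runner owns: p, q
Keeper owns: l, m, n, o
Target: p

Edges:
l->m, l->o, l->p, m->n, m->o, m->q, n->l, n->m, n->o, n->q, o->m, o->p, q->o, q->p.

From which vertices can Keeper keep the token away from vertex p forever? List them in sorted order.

l, m, n, o

A0 = {p}
A1: add {q} — q (Runner) has q→p.
A2 = A1; e.g. l (Keeper) can still go to m. Fixed point.
Runner's attractor = {p, q}; Keeper avoids the target exactly from the complement.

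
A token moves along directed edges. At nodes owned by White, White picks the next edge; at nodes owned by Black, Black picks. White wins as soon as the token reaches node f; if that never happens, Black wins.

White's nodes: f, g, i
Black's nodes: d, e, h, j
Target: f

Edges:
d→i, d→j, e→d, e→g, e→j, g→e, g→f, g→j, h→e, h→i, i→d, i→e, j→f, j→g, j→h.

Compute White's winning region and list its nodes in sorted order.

A0 = {f}
A1: add {g} — g (White) has g→f.
A2 = A1; e.g. d (Black) can still go to i. Fixed point.
White's winning region = {f, g}.

f, g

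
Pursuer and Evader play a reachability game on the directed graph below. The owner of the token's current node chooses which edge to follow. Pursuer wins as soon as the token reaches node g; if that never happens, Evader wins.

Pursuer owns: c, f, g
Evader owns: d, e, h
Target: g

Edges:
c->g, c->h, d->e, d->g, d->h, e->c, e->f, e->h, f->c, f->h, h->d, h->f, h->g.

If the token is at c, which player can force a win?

A0 = {g}
A1: add {c} — c (Pursuer) has c→g.
c ∈ A1, so Pursuer can force the target.

Pursuer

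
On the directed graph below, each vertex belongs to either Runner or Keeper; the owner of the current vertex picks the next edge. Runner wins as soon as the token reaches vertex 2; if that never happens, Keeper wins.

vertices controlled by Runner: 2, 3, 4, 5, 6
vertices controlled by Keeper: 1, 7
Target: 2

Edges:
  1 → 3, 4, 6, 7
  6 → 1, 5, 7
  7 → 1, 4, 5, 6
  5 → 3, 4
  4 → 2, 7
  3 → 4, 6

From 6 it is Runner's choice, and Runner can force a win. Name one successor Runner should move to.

A0 = {2}
A1: add {4} — 4 (Runner) has 4→2.
A2: add {3, 5} — 3 (Runner) has 3→4; 5 (Runner) has 5→4.
A3: add {6} — 6 (Runner) has 6→5.
A4 = A3; e.g. 1 (Keeper) can still go to 7. Fixed point.
From 6, successor 5 is in the attractor (rank 2); the other successors 1, 7 are not.

5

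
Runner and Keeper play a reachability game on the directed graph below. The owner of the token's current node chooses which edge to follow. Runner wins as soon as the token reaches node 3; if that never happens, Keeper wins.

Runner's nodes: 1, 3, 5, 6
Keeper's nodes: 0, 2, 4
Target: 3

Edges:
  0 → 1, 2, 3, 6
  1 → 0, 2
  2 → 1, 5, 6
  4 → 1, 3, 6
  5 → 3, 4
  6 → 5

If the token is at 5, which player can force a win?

Runner

A0 = {3}
A1: add {5} — 5 (Runner) has 5→3.
5 ∈ A1, so Runner can force the target.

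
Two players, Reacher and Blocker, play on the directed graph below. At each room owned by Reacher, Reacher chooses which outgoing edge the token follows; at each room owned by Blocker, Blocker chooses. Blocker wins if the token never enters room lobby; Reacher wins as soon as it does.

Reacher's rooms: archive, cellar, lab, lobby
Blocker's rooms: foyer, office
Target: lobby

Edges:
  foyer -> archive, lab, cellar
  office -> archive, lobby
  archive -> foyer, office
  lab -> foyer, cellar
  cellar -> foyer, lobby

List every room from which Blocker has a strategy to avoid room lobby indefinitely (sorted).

archive, foyer, office

A0 = {lobby}
A1: add {cellar} — cellar (Reacher) has cellar→lobby.
A2: add {lab} — lab (Reacher) has lab→cellar.
A3 = A2; e.g. foyer (Blocker) can still go to archive. Fixed point.
Reacher's attractor = {cellar, lab, lobby}; Blocker avoids the target exactly from the complement.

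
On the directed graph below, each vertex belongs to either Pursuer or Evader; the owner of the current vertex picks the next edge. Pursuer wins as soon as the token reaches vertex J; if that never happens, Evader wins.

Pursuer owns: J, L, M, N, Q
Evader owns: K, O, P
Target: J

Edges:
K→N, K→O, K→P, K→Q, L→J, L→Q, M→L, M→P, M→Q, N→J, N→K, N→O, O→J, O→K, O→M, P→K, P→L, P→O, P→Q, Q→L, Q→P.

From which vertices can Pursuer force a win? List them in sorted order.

A0 = {J}
A1: add {L, N} — L (Pursuer) has L→J; N (Pursuer) has N→J.
A2: add {M, Q} — M (Pursuer) has M→L; Q (Pursuer) has Q→L.
A3 = A2; e.g. K (Evader) can still go to O. Fixed point.
Pursuer's winning region = {J, L, M, N, Q}.

J, L, M, N, Q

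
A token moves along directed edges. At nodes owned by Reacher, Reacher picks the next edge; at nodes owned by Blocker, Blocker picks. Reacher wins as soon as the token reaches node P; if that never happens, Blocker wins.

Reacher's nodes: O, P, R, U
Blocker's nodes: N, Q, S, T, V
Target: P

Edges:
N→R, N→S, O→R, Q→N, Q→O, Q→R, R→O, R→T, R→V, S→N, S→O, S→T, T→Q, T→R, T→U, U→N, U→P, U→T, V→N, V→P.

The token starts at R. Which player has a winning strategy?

Blocker

A0 = {P}
A1: add {U} — U (Reacher) has U→P.
A2 = A1; e.g. N (Blocker) can still go to R. Fixed point.
R never enters the attractor, so Blocker can avoid the target forever.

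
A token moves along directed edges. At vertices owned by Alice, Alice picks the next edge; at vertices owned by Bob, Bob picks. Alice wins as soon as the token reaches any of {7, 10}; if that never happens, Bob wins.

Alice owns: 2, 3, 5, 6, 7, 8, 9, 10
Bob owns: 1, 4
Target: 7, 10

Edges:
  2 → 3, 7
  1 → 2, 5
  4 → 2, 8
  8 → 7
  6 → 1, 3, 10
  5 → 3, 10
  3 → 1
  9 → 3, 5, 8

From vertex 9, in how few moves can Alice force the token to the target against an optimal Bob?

A0 = {7, 10}
A1: add {2, 5, 6, 8} — 2 (Alice) has 2→7; 5 (Alice) has 5→10; 6 (Alice) has 6→10; 8 (Alice) has 8→7.
A2: add {1, 4, 9} — 1 (Bob): all of {2, 5} already in; 4 (Bob): all of {2, 8} already in; 9 (Alice) has 9→5.
9 enters the attractor at level 2, so Alice can force the target in 2 moves from there.

2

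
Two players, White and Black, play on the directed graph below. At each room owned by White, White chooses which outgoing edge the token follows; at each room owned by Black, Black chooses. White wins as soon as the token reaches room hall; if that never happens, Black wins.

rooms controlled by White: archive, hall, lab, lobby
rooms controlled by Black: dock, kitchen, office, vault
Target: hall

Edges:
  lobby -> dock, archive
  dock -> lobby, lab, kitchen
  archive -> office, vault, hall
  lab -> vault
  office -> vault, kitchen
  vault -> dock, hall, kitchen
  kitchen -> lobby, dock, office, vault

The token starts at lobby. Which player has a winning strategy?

White

A0 = {hall}
A1: add {archive} — archive (White) has archive→hall.
A2: add {lobby} — lobby (White) has lobby→archive.
A3 = A2; e.g. dock (Black) can still go to lab. Fixed point.
lobby ∈ A2, so White can force the target.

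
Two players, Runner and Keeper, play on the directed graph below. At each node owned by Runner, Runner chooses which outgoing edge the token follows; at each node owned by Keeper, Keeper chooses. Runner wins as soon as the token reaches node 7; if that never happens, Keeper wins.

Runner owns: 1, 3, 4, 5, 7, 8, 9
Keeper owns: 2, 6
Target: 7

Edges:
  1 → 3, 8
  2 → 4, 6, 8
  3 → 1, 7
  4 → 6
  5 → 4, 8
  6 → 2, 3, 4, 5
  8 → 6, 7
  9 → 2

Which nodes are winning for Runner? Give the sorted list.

A0 = {7}
A1: add {3, 8} — 3 (Runner) has 3→7; 8 (Runner) has 8→7.
A2: add {1, 5} — 1 (Runner) has 1→3; 5 (Runner) has 5→8.
A3 = A2; e.g. 2 (Keeper) can still go to 4. Fixed point.
Runner's winning region = {1, 3, 5, 7, 8}.

1, 3, 5, 7, 8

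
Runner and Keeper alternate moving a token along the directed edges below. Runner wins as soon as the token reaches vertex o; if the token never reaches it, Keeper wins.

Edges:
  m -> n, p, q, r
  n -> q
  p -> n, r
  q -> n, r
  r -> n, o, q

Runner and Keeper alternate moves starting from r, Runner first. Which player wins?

Runner

Track states (vertex, player-to-move).
A0 = {(o,Runner), (o,Keeper)}
A1: add {(r,Runner)}.
(r,Runner) ∈ A1 ⇒ Runner forces the target.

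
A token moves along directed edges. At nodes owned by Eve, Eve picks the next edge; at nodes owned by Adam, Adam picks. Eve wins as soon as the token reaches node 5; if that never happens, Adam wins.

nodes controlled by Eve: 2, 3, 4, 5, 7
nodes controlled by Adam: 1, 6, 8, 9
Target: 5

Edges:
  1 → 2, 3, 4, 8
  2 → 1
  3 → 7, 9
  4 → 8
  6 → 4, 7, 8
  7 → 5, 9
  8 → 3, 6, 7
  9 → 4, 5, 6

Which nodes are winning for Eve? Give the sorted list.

3, 5, 7

A0 = {5}
A1: add {7} — 7 (Eve) has 7→5.
A2: add {3} — 3 (Eve) has 3→7.
A3 = A2; e.g. 1 (Adam) can still go to 2. Fixed point.
Eve's winning region = {3, 5, 7}.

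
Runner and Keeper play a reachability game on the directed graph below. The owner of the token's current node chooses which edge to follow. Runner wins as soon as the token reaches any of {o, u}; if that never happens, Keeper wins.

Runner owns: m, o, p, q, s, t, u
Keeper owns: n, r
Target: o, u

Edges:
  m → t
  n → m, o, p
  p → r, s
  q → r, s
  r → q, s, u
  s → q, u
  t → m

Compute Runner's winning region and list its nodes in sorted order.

o, p, q, r, s, u

A0 = {o, u}
A1: add {s} — s (Runner) has s→u.
A2: add {p, q} — p (Runner) has p→s; q (Runner) has q→s.
A3: add {r} — r (Keeper): all of {q, s, u} already in.
A4 = A3; e.g. m (Runner) has no edge into A3. Fixed point.
Runner's winning region = {o, p, q, r, s, u}.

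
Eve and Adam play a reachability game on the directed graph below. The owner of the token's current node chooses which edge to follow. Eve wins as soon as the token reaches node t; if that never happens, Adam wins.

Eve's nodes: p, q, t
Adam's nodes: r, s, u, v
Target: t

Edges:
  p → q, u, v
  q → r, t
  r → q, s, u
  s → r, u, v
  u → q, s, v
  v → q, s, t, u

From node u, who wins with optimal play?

Adam

A0 = {t}
A1: add {q} — q (Eve) has q→t.
A2: add {p} — p (Eve) has p→q.
A3 = A2; e.g. r (Adam) can still go to s. Fixed point.
u never enters the attractor, so Adam can avoid the target forever.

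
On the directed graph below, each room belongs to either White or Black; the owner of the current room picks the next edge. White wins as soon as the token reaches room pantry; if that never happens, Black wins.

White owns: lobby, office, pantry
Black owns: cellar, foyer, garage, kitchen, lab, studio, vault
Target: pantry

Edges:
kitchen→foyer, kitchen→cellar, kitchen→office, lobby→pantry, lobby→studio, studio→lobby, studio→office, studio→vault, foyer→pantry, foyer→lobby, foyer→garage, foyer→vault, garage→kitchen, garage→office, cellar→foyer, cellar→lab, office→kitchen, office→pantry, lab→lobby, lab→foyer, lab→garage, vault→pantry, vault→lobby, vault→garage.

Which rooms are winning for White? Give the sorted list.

A0 = {pantry}
A1: add {lobby, office} — lobby (White) has lobby→pantry; office (White) has office→pantry.
A2 = A1; e.g. kitchen (Black) can still go to foyer. Fixed point.
White's winning region = {lobby, office, pantry}.

lobby, office, pantry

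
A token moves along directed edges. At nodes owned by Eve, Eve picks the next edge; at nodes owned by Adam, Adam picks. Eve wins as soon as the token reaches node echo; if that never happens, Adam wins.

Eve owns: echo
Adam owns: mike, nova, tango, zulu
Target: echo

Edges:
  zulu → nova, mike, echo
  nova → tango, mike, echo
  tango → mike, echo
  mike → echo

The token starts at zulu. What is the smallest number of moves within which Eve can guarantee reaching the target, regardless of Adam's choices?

4

A0 = {echo}
A1: add {mike} — mike (Adam): all of {echo} already in.
A2: add {tango} — tango (Adam): all of {mike, echo} already in.
A3: add {nova} — nova (Adam): all of {tango, mike, echo} already in.
A4: add {zulu} — zulu (Adam): all of {nova, mike, echo} already in.
A4 = all vertices. Fixed point.
zulu enters the attractor at level 4, so Eve can force the target in 4 moves from there.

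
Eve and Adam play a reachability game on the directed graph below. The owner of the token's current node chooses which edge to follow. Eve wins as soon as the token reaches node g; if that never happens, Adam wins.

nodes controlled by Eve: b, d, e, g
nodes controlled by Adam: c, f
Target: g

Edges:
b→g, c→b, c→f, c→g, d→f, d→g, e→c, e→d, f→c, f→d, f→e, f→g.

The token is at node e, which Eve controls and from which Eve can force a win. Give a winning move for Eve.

A0 = {g}
A1: add {b, d} — b (Eve) has b→g; d (Eve) has d→g.
A2: add {e} — e (Eve) has e→d.
A3 = A2; e.g. c (Adam) can still go to f. Fixed point.
From e, successor d is in the attractor (rank 1); the other successor c is not.

d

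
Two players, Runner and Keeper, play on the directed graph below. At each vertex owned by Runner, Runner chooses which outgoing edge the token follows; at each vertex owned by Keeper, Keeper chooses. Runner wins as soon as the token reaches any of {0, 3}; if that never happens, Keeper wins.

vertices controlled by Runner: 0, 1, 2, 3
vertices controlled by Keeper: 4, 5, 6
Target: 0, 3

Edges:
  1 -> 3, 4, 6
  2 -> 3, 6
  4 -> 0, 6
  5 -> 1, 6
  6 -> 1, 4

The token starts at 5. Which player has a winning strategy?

Keeper

A0 = {0, 3}
A1: add {1, 2} — 1 (Runner) has 1→3; 2 (Runner) has 2→3.
A2 = A1; e.g. 4 (Keeper) can still go to 6. Fixed point.
5 never enters the attractor, so Keeper can avoid the target forever.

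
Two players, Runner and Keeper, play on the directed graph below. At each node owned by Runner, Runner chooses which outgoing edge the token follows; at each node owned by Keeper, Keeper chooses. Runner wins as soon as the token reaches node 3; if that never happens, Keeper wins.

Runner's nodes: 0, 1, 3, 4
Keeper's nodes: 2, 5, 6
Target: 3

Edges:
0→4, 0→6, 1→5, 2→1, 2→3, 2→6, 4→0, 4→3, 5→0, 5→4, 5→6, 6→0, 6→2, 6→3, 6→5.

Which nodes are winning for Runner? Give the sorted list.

A0 = {3}
A1: add {4} — 4 (Runner) has 4→3.
A2: add {0} — 0 (Runner) has 0→4.
A3 = A2; e.g. 1 (Runner) has no edge into A2. Fixed point.
Runner's winning region = {0, 3, 4}.

0, 3, 4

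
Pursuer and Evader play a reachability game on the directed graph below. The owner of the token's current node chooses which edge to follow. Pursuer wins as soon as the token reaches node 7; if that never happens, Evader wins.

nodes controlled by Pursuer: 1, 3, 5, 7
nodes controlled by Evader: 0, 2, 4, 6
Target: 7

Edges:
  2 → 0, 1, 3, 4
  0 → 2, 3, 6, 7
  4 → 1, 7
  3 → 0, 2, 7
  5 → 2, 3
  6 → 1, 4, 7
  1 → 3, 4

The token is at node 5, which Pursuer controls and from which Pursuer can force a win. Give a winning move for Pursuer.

3

A0 = {7}
A1: add {3} — 3 (Pursuer) has 3→7.
A2: add {1, 5} — 1 (Pursuer) has 1→3; 5 (Pursuer) has 5→3.
A3: add {4} — 4 (Evader): all of {1, 7} already in.
A4: add {6} — 6 (Evader): all of {1, 4, 7} already in.
A5 = A4; e.g. 0 (Evader) can still go to 2. Fixed point.
From 5, successor 3 is in the attractor (rank 1); the other successor 2 is not.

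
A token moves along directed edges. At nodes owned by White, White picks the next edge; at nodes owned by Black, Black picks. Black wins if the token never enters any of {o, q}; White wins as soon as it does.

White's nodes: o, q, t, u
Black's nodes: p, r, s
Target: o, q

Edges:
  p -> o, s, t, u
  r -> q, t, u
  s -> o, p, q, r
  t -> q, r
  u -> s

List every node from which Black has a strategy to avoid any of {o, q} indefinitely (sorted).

A0 = {o, q}
A1: add {t} — t (White) has t→q.
A2 = A1; e.g. p (Black) can still go to s. Fixed point.
White's attractor = {o, q, t}; Black avoids the target exactly from the complement.

p, r, s, u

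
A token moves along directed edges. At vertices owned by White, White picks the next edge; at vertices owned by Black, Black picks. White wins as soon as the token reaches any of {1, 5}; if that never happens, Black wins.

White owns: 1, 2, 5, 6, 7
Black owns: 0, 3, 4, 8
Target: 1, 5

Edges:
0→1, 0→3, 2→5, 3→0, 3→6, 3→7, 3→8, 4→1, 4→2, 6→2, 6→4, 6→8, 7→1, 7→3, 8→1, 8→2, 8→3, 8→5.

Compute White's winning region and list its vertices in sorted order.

1, 2, 4, 5, 6, 7

A0 = {1, 5}
A1: add {2, 7} — 2 (White) has 2→5; 7 (White) has 7→1.
A2: add {4, 6} — 4 (Black): all of {1, 2} already in; 6 (White) has 6→2.
A3 = A2; e.g. 0 (Black) can still go to 3. Fixed point.
White's winning region = {1, 2, 4, 5, 6, 7}.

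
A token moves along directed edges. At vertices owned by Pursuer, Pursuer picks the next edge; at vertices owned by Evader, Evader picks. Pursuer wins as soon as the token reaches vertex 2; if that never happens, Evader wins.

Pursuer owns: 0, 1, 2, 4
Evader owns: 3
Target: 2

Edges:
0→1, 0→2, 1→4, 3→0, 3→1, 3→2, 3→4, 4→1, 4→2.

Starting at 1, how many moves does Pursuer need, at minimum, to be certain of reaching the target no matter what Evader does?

2

A0 = {2}
A1: add {0, 4} — 0 (Pursuer) has 0→2; 4 (Pursuer) has 4→2.
A2: add {1} — 1 (Pursuer) has 1→4.
1 enters the attractor at level 2, so Pursuer can force the target in 2 moves from there.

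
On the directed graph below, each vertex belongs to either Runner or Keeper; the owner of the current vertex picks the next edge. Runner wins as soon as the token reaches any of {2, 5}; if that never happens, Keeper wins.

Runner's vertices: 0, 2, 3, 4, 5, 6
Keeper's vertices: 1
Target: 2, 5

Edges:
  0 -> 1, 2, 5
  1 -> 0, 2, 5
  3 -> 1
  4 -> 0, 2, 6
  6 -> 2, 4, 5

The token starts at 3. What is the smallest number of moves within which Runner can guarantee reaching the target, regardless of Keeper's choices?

3

A0 = {2, 5}
A1: add {0, 4, 6} — 0 (Runner) has 0→2; 4 (Runner) has 4→2; 6 (Runner) has 6→2.
A2: add {1} — 1 (Keeper): all of {0, 2, 5} already in.
A3: add {3} — 3 (Runner) has 3→1.
A3 = all vertices. Fixed point.
3 enters the attractor at level 3, so Runner can force the target in 3 moves from there.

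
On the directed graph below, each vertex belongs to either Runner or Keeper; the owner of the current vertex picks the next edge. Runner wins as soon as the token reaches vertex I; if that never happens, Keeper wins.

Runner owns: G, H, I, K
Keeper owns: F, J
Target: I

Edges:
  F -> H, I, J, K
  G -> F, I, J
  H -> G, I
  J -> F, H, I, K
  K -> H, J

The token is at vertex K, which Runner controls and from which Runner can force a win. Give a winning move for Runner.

H

A0 = {I}
A1: add {G, H} — G (Runner) has G→I; H (Runner) has H→I.
A2: add {K} — K (Runner) has K→H.
A3 = A2; e.g. F (Keeper) can still go to J. Fixed point.
From K, successor H is in the attractor (rank 1); the other successor J is not.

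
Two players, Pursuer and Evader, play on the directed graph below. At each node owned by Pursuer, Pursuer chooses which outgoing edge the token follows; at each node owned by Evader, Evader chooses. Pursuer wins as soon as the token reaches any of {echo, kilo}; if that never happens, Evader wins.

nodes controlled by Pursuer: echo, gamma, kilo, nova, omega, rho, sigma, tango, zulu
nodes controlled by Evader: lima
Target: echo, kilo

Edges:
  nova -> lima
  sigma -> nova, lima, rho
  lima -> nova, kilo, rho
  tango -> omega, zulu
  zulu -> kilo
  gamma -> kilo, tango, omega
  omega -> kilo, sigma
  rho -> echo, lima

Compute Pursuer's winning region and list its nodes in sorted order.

A0 = {echo, kilo}
A1: add {gamma, omega, rho, zulu} — gamma (Pursuer) has gamma→kilo; omega (Pursuer) has omega→kilo; rho (Pursuer) has rho→echo; zulu (Pursuer) has zulu→kilo.
A2: add {sigma, tango} — sigma (Pursuer) has sigma→rho; tango (Pursuer) has tango→omega.
A3 = A2; e.g. nova (Pursuer) has no edge into A2. Fixed point.
Pursuer's winning region = {echo, gamma, kilo, omega, rho, sigma, tango, zulu}.

echo, gamma, kilo, omega, rho, sigma, tango, zulu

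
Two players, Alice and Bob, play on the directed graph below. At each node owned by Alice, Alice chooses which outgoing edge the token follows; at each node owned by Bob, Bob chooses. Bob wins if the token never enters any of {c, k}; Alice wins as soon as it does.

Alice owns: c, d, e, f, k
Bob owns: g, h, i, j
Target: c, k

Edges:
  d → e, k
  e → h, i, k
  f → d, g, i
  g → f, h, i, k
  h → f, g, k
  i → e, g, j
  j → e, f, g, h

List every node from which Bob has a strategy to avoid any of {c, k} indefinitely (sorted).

A0 = {c, k}
A1: add {d, e} — d (Alice) has d→k; e (Alice) has e→k.
A2: add {f} — f (Alice) has f→d.
A3 = A2; e.g. g (Bob) can still go to h. Fixed point.
Alice's attractor = {c, d, e, f, k}; Bob avoids the target exactly from the complement.

g, h, i, j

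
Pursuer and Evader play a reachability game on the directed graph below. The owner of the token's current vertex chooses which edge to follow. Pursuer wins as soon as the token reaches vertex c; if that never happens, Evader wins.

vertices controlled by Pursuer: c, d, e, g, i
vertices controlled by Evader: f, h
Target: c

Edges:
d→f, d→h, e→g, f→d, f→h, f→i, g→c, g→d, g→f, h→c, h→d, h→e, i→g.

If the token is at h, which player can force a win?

A0 = {c}
A1: add {g} — g (Pursuer) has g→c.
A2: add {e, i} — e (Pursuer) has e→g; i (Pursuer) has i→g.
A3 = A2; e.g. d (Pursuer) has no edge into A2. Fixed point.
h never enters the attractor, so Evader can avoid the target forever.

Evader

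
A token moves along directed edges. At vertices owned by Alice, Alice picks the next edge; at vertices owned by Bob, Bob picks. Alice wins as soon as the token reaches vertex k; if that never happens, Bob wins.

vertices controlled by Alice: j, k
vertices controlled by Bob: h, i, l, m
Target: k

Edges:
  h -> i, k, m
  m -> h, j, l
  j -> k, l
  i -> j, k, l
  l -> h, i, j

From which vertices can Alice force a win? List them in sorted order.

A0 = {k}
A1: add {j} — j (Alice) has j→k.
A2 = A1; e.g. h (Bob) can still go to i. Fixed point.
Alice's winning region = {j, k}.

j, k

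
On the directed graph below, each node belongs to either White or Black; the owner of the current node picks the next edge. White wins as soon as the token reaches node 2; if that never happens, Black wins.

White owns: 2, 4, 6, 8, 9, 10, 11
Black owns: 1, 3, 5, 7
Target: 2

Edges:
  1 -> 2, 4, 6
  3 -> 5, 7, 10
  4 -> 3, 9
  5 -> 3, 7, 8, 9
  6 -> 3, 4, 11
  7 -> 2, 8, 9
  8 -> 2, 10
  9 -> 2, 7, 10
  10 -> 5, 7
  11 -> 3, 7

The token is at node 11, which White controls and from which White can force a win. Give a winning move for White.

A0 = {2}
A1: add {8, 9} — 8 (White) has 8→2; 9 (White) has 9→2.
A2: add {4, 7} — 4 (White) has 4→9; 7 (Black): all of {2, 8, 9} already in.
A3: add {6, 10, 11} — 6 (White) has 6→4; 10 (White) has 10→7; 11 (White) has 11→7.
A4: add {1} — 1 (Black): all of {2, 4, 6} already in.
A5 = A4; e.g. 3 (Black) can still go to 5. Fixed point.
From 11, successor 7 is in the attractor (rank 2); the other successor 3 is not.

7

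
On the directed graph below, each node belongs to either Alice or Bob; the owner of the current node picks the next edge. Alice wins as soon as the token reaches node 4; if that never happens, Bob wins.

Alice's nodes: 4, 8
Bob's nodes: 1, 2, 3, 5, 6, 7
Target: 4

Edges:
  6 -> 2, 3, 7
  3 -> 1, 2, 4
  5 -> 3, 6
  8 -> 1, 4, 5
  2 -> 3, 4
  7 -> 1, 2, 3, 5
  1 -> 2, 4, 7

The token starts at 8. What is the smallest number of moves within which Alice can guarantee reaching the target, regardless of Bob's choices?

1

A0 = {4}
A1: add {8} — 8 (Alice) has 8→4.
A2 = A1; e.g. 1 (Bob) can still go to 2. Fixed point.
8 enters the attractor at level 1, so Alice can force the target in 1 move from there.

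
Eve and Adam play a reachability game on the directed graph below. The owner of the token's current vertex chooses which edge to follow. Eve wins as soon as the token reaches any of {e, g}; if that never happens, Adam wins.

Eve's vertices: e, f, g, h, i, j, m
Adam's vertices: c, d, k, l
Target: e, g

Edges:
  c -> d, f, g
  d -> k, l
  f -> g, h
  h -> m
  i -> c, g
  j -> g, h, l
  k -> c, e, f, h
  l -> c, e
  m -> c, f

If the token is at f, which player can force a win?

Eve

A0 = {e, g}
A1: add {f, i, j} — f (Eve) has f→g; i (Eve) has i→g; j (Eve) has j→g.
f ∈ A1, so Eve can force the target.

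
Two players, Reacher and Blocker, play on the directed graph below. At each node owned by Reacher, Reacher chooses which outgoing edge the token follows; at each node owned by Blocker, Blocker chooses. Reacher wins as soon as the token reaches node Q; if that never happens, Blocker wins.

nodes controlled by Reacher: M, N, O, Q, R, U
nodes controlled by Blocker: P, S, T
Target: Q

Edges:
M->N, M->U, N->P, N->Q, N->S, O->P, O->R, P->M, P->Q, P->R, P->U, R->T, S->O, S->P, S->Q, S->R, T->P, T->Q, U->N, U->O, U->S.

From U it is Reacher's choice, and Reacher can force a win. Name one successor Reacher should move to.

A0 = {Q}
A1: add {N} — N (Reacher) has N→Q.
A2: add {M, U} — M (Reacher) has M→N; U (Reacher) has U→N.
A3 = A2; e.g. O (Reacher) has no edge into A2. Fixed point.
From U, successor N is in the attractor (rank 1); the other successors O, S are not.

N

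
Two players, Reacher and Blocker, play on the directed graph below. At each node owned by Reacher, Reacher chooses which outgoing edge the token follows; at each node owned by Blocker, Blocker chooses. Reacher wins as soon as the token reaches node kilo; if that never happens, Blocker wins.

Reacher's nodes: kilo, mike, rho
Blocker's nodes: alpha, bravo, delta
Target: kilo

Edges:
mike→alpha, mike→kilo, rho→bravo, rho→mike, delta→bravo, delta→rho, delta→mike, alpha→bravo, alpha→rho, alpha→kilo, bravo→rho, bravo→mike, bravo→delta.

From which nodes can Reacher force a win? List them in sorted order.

A0 = {kilo}
A1: add {mike} — mike (Reacher) has mike→kilo.
A2: add {rho} — rho (Reacher) has rho→mike.
A3 = A2; e.g. bravo (Blocker) can still go to delta. Fixed point.
Reacher's winning region = {kilo, mike, rho}.

kilo, mike, rho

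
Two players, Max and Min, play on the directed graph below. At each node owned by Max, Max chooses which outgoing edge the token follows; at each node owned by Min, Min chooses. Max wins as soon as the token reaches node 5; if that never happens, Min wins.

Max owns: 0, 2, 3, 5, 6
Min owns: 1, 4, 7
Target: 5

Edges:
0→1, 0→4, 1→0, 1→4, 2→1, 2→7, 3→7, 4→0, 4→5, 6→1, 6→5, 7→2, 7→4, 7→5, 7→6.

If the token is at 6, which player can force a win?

A0 = {5}
A1: add {6} — 6 (Max) has 6→5.
A2 = A1; e.g. 0 (Max) has no edge into A1. Fixed point.
6 ∈ A1, so Max can force the target.

Max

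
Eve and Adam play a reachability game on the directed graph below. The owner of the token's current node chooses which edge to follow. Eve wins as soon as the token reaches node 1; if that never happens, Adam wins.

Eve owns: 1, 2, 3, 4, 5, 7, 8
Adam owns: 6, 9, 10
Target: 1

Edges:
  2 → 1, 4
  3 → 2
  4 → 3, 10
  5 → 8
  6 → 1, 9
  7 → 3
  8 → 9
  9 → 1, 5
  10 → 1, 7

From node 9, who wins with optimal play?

A0 = {1}
A1: add {2} — 2 (Eve) has 2→1.
A2: add {3} — 3 (Eve) has 3→2.
A3: add {4, 7} — 4 (Eve) has 4→3; 7 (Eve) has 7→3.
A4: add {10} — 10 (Adam): all of {1, 7} already in.
A5 = A4; e.g. 5 (Eve) has no edge into A4. Fixed point.
9 never enters the attractor, so Adam can avoid the target forever.

Adam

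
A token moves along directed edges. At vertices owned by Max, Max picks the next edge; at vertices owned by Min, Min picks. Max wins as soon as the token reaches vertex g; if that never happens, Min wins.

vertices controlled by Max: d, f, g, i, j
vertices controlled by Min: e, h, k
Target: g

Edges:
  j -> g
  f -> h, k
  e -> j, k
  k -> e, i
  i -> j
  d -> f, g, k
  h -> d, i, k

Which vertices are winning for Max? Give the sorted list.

d, g, i, j

A0 = {g}
A1: add {d, j} — d (Max) has d→g; j (Max) has j→g.
A2: add {i} — i (Max) has i→j.
A3 = A2; e.g. e (Min) can still go to k. Fixed point.
Max's winning region = {d, g, i, j}.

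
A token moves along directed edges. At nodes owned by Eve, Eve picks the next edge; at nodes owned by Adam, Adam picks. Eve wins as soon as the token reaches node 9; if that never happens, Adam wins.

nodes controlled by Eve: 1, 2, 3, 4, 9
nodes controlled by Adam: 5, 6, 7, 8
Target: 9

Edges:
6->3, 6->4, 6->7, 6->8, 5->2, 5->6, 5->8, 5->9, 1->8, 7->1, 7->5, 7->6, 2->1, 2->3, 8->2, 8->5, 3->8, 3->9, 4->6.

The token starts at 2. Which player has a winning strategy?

Eve

A0 = {9}
A1: add {3} — 3 (Eve) has 3→9.
A2: add {2} — 2 (Eve) has 2→3.
A3 = A2; e.g. 1 (Eve) has no edge into A2. Fixed point.
2 ∈ A2, so Eve can force the target.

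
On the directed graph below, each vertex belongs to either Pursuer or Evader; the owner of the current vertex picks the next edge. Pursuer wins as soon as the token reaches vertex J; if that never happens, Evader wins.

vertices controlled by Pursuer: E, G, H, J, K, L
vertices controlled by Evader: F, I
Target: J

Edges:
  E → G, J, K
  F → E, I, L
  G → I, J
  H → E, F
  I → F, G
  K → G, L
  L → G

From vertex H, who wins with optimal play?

Pursuer

A0 = {J}
A1: add {E, G} — E (Pursuer) has E→J; G (Pursuer) has G→J.
A2: add {H, K, L} — H (Pursuer) has H→E; K (Pursuer) has K→G; L (Pursuer) has L→G.
A3 = A2; e.g. F (Evader) can still go to I. Fixed point.
H ∈ A2, so Pursuer can force the target.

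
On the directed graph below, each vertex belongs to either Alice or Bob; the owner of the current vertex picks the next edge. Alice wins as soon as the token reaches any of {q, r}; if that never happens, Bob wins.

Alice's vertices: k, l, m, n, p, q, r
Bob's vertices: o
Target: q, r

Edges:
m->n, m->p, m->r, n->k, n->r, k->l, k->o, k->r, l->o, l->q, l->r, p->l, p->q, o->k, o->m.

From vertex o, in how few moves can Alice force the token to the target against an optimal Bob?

2

A0 = {q, r}
A1: add {k, l, m, n, p} — k (Alice) has k→r; l (Alice) has l→q; m (Alice) has m→r; n (Alice) has n→r; p (Alice) has p→q.
A2: add {o} — o (Bob): all of {k, m} already in.
A2 = all vertices. Fixed point.
o enters the attractor at level 2, so Alice can force the target in 2 moves from there.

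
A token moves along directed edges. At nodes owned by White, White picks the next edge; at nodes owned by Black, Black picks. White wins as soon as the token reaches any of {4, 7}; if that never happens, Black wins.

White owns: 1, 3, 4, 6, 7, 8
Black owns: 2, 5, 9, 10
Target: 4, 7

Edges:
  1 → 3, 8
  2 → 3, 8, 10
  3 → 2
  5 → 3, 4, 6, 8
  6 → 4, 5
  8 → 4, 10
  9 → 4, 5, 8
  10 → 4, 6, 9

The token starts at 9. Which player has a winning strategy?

Black

A0 = {4, 7}
A1: add {6, 8} — 6 (White) has 6→4; 8 (White) has 8→4.
A2: add {1} — 1 (White) has 1→8.
A3 = A2; e.g. 2 (Black) can still go to 3. Fixed point.
9 never enters the attractor, so Black can avoid the target forever.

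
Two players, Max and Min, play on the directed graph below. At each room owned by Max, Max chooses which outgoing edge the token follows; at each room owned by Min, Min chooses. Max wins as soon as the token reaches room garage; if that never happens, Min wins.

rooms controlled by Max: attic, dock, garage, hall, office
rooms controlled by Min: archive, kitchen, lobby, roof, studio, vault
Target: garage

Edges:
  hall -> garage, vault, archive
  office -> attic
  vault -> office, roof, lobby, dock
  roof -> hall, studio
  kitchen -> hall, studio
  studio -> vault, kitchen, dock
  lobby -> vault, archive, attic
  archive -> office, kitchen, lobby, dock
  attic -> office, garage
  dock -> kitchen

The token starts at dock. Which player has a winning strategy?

A0 = {garage}
A1: add {attic, hall} — hall (Max) has hall→garage; attic (Max) has attic→garage.
A2: add {office} — office (Max) has office→attic.
A3 = A2; e.g. vault (Min) can still go to roof. Fixed point.
dock never enters the attractor, so Min can avoid the target forever.

Min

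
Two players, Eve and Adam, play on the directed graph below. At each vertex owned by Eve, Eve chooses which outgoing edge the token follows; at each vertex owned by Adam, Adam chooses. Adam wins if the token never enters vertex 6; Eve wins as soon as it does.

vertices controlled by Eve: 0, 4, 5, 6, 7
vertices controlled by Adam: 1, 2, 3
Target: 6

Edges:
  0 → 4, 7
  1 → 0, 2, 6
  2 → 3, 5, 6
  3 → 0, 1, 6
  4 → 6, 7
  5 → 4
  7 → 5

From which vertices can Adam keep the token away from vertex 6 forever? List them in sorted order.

A0 = {6}
A1: add {4} — 4 (Eve) has 4→6.
A2: add {0, 5} — 0 (Eve) has 0→4; 5 (Eve) has 5→4.
A3: add {7} — 7 (Eve) has 7→5.
A4 = A3; e.g. 1 (Adam) can still go to 2. Fixed point.
Eve's attractor = {0, 4, 5, 6, 7}; Adam avoids the target exactly from the complement.

1, 2, 3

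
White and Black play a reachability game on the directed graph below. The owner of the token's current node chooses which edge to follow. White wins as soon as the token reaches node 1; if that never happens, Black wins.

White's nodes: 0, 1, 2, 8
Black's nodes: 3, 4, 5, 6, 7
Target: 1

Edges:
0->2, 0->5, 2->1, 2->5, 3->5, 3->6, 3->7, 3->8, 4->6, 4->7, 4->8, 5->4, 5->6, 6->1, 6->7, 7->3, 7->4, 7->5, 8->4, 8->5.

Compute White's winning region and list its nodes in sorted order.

A0 = {1}
A1: add {2} — 2 (White) has 2→1.
A2: add {0} — 0 (White) has 0→2.
A3 = A2; e.g. 3 (Black) can still go to 5. Fixed point.
White's winning region = {0, 1, 2}.

0, 1, 2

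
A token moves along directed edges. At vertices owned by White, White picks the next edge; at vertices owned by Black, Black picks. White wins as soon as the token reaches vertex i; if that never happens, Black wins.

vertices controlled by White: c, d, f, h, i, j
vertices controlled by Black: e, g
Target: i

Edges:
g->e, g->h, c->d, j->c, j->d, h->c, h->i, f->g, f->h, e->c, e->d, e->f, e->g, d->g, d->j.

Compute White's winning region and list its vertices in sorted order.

A0 = {i}
A1: add {h} — h (White) has h→i.
A2: add {f} — f (White) has f→h.
A3 = A2; e.g. c (White) has no edge into A2. Fixed point.
White's winning region = {f, h, i}.

f, h, i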